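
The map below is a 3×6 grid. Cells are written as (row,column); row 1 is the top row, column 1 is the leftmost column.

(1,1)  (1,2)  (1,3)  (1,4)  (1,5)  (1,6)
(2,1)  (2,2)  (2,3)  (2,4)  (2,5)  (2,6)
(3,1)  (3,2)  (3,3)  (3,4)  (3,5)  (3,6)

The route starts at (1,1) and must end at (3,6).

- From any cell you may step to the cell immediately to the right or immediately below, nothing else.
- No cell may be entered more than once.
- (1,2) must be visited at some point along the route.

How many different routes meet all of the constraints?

15

A right/down-only route from (1,1) to (3,6) makes exactly 2 down-moves and 5 right-moves in some order.
With no other constraints that would be C(7,2) = 21 routes.
Split at (1,2) and multiply the segment counts: (1,1)→(1,2): 1; (1,2)→(3,6): 15; product = 15.
That gives 15 routes.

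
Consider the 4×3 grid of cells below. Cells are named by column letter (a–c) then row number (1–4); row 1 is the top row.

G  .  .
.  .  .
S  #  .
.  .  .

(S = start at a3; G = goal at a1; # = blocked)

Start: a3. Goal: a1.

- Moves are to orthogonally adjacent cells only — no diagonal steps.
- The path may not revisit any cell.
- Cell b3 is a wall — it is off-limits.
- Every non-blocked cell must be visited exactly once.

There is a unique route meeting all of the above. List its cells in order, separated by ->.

a3 -> a4 -> b4 -> c4 -> c3 -> c2 -> c1 -> b1 -> b2 -> a2 -> a1

Need to visit all 11 open cells exactly once, starting at a3 and ending at a1.
Route from a3: down 1 to a4, right 2 to c4, up 3 to c1, left 1 to b1, down 1 to b2, left 1 to a2, up 1 to a1 — 10 moves in all.
Check: all 11 open cells covered.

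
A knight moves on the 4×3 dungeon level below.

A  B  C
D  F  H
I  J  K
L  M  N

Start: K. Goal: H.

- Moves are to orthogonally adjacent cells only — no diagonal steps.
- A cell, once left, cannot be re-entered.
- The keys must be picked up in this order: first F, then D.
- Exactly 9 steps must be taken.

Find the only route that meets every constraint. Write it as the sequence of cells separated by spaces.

K N M J F D A B C H

The waypoints must appear in the order F, D, with no cell reused.
Route from K: down to N, left to M, 2× up (reaching F), left to D, up to A, 2× right (reaching C), down to H — 9 moves in all.
Check: order respected (F at step 4, D at step 5); 9 moves as required.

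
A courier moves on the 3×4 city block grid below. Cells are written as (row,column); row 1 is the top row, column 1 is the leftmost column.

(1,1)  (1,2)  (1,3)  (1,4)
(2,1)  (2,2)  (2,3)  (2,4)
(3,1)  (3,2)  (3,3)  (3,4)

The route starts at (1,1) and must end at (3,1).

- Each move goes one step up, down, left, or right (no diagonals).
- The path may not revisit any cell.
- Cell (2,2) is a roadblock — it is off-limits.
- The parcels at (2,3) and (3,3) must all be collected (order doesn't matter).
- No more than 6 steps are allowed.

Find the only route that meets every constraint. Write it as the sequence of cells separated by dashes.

(1,1) - (1,2) - (1,3) - (2,3) - (3,3) - (3,2) - (3,1)

The budget equals the shortest possible length, so every move has to be on a shortest route through the required cells.
Route from (1,1): right 2 to (1,3), down 2 to (3,3), left 2 to (3,1) — 6 moves in all.
Check: all required cells visited; 6 ≤ 6 moves.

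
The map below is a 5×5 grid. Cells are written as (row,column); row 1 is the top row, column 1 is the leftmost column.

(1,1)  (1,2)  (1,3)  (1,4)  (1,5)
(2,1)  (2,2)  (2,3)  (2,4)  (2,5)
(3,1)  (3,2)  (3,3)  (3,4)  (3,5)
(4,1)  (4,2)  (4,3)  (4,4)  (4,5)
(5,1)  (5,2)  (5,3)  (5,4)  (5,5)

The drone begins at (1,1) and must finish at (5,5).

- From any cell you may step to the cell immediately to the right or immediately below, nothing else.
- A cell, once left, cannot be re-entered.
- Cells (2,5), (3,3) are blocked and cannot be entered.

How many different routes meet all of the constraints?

29

A right/down-only route from (1,1) to (5,5) makes exactly 4 down-moves and 4 right-moves in some order.
With no other constraints that would be C(8,4) = 70 routes.
Subtract routes through each blocked cell (inclusion–exclusion for overlaps): − through (2,5): 5 − through (3,3): 36 → 29.
That gives 29 routes.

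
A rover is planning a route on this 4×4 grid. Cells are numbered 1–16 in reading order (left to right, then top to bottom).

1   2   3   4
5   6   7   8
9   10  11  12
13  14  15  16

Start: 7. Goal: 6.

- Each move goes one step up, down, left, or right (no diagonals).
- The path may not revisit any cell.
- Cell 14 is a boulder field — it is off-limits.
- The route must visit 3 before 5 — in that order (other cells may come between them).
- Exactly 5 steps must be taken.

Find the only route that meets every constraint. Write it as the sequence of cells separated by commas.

The waypoints must appear in the order 3, 5, with no cell reused.
Route from 7: up 1 to 3, left 2 to 1, down 1 to 5, right 1 to 6 — 5 moves in all.
Check: order respected (3 at step 1, 5 at step 4); 5 moves as required.

7, 3, 2, 1, 5, 6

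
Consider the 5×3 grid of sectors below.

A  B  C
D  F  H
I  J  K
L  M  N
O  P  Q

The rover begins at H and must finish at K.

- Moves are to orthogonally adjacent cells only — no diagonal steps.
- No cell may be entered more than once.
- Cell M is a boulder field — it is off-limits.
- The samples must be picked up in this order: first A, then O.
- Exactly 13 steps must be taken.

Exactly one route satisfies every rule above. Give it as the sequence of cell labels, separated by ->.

The waypoints must appear in the order A, O, with no cell reused.
Route from H: up to C, 2× left (reaching A), down to D, right to F, down to J, left to I, 2× down (reaching O), 2× right (reaching Q), 2× up (reaching K) — 13 moves in all.
Check: order respected (A at step 3, O at step 9); 13 moves as required.

H -> C -> B -> A -> D -> F -> J -> I -> L -> O -> P -> Q -> N -> K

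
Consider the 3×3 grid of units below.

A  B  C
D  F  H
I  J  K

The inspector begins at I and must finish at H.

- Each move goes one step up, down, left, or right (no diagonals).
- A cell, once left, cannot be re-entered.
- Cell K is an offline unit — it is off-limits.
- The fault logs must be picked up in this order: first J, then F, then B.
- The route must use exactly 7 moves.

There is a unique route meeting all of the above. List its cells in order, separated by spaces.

The waypoints must appear in the order J, F, B, with no cell reused.
Route from I: right to J, up to F, left to D, up to A, 2× right (reaching C), down to H — 7 moves in all.
Check: order respected (J at step 1, F at step 2, B at step 5); 7 moves as required.

I J F D A B C H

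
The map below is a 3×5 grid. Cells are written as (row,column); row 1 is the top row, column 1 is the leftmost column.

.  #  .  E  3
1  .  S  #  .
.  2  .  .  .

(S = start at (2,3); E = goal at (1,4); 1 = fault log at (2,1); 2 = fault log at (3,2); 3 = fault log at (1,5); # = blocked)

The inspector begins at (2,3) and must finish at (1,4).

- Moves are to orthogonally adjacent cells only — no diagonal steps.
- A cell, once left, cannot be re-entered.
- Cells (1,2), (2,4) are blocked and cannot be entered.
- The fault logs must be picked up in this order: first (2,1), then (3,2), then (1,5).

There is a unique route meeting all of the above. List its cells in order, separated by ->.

(2,3) -> (2,2) -> (2,1) -> (3,1) -> (3,2) -> (3,3) -> (3,4) -> (3,5) -> (2,5) -> (1,5) -> (1,4)

The waypoints must appear in the order (2,1), (3,2), (1,5), with no cell reused.
Route from (2,3): left 2 to (2,1), down 1 to (3,1), right 4 to (3,5), up 2 to (1,5), left 1 to (1,4) — 10 moves in all.
Check: order respected (1 at step 2, 2 at step 4, 3 at step 9).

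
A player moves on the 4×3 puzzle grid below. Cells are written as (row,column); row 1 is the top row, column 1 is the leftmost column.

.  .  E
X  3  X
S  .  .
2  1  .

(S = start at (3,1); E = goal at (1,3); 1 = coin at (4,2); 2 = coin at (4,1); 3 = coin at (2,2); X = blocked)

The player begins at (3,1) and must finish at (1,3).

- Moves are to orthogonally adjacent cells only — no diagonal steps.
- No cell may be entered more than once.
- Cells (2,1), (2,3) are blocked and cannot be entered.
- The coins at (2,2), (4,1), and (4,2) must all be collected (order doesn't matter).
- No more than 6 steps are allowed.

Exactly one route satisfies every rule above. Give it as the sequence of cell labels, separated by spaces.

(3,1) (4,1) (4,2) (3,2) (2,2) (1,2) (1,3)

The budget equals the shortest possible length, so every move has to be on a shortest route through the required cells.
Route from (3,1): down 1 to (4,1), right 1 to (4,2), up 3 to (1,2), right 1 to (1,3) — 6 moves in all.
Check: all required cells visited; 6 ≤ 6 moves.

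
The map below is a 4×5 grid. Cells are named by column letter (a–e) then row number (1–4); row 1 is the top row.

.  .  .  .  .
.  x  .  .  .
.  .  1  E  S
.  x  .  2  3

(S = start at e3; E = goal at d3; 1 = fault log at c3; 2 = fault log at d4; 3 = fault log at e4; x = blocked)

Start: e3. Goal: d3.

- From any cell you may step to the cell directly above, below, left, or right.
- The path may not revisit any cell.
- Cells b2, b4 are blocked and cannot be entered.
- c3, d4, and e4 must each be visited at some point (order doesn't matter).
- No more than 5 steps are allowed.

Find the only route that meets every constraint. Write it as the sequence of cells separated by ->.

Any route must reach c3, d4, and e4 and still end at d3 within 5 moves, so the order of the required stops is forced.
Route from e3: down 1 to e4, left 2 to c4, up 1 to c3, right 1 to d3 — 5 moves in all.
Check: all required cells visited; 5 ≤ 5 moves.

e3 -> e4 -> d4 -> c4 -> c3 -> d3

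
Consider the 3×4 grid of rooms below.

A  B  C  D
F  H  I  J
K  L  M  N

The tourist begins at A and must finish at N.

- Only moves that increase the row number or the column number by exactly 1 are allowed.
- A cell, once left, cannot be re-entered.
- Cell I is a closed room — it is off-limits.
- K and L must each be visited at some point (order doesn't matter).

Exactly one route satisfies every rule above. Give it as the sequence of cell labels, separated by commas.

A, F, K, L, M, N

Moves only go right or down, so the column and row indices never decrease.
Route from A: down 2 to K, right 3 to N — 5 moves in all.
Check: all required cells visited.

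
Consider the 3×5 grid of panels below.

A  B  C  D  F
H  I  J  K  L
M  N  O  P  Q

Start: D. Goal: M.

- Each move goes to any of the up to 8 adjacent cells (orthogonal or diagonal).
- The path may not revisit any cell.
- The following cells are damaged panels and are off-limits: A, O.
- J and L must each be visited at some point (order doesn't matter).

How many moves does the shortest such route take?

Any route passes through J and L in some order between D and M. Summing Chebyshev distances along each leg and taking the cheapest ordering (D → L → J → M) gives a lower bound of 1 + 2 + 2 = 5 moves.
A route of 5 moves achieves this: D → L → K → J → I → M.
Since 5 matches the lower bound, it is optimal.

5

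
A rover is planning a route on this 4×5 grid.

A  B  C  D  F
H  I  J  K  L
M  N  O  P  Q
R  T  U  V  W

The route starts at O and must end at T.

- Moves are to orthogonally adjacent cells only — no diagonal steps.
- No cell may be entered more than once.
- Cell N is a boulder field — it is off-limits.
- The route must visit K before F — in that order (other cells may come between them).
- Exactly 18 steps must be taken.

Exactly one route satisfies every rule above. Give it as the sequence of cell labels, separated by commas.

The waypoints must appear in the order K, F, with no cell reused.
Route from O: down to U, 2× right (reaching W), up to Q, left to P, up to K, right to L, up to F, 2× left (reaching C), down to J, left to I, up to B, left to A, 3× down (reaching R), right to T — 18 moves in all.
Check: order respected (K at step 6, F at step 8); 18 moves as required.

O, U, V, W, Q, P, K, L, F, D, C, J, I, B, A, H, M, R, T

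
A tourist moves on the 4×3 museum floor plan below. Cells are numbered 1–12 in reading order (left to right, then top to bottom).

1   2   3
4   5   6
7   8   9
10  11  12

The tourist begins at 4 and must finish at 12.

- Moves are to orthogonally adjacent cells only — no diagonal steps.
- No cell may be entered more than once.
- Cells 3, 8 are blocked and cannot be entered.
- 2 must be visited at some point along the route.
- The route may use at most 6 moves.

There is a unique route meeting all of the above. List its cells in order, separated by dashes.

4 - 1 - 2 - 5 - 6 - 9 - 12

The 6-move cap with required stops at 2 leaves no slack for detours.
Route from 4: up to 1, right to 2, down to 5, right to 6, 2× down (reaching 12) — 6 moves in all.
Check: all required cells visited; 6 ≤ 6 moves.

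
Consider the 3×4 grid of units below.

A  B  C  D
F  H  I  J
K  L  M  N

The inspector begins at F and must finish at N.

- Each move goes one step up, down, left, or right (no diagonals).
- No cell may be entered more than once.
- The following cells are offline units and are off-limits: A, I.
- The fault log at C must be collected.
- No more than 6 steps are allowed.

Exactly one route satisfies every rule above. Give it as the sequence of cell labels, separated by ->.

Any route must reach C and still end at N within 6 moves, so the order of the required stops is forced.
Route from F: right 1 to H, up 1 to B, right 2 to D, down 2 to N — 6 moves in all.
Check: all required cells visited; 6 ≤ 6 moves.

F -> H -> B -> C -> D -> J -> N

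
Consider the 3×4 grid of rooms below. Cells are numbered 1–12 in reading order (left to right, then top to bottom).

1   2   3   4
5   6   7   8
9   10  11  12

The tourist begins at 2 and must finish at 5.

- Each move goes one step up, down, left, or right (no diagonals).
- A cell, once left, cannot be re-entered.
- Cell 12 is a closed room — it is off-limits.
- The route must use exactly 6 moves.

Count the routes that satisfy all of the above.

5

Need simple routes of exactly 6 moves from 2 to 5 (Manhattan distance 2, so 2 moves are spent on a detour and 2 undoing it).
Enumerating: 2 6 7 11 10 9 5 | 2 3 7 11 10 6 5 | 2 3 7 11 10 9 5 | 2 3 7 6 10 9 5 | 2 3 4 8 7 6 5.
That gives 5 routes.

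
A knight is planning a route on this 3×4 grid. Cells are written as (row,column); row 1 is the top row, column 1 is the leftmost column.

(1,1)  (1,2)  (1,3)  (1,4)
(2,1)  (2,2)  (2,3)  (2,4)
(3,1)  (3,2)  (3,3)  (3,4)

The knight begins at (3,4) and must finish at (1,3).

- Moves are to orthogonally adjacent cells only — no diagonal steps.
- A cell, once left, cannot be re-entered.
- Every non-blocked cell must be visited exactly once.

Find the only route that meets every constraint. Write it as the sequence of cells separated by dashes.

(3,4) - (3,3) - (3,2) - (3,1) - (2,1) - (1,1) - (1,2) - (2,2) - (2,3) - (2,4) - (1,4) - (1,3)

Need to visit all 12 open cells exactly once, starting at (3,4) and ending at (1,3).
Route from (3,4): 3× left (reaching (3,1)), 2× up (reaching (1,1)), right to (1,2), down to (2,2), 2× right (reaching (2,4)), up to (1,4), left to (1,3) — 11 moves in all.
Check: all 12 open cells covered.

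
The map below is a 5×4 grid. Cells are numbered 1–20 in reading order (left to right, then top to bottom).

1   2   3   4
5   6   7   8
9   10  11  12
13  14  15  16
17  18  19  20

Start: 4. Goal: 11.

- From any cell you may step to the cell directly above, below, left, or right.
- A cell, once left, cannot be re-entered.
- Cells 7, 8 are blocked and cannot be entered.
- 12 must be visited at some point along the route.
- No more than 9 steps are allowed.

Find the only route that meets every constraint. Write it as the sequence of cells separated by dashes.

4 - 3 - 2 - 6 - 10 - 14 - 15 - 16 - 12 - 11

The budget equals the shortest possible length, so every move has to be on a shortest route through the required cells.
Route from 4: 2× left (reaching 2), 3× down (reaching 14), 2× right (reaching 16), up to 12, left to 11 — 9 moves in all.
Check: all required cells visited; 9 ≤ 9 moves.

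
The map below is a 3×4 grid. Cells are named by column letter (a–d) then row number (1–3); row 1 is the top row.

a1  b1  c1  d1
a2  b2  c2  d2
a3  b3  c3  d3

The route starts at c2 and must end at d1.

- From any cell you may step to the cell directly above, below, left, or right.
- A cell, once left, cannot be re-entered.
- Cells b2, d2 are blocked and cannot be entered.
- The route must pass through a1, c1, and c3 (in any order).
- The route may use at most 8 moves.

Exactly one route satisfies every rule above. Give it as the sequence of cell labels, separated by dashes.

c2 - c3 - b3 - a3 - a2 - a1 - b1 - c1 - d1

Any route must reach a1, c1, and c3 and still end at d1 within 8 moves, so the order of the required stops is forced.
Route from c2: down to c3, 2× left (reaching a3), 2× up (reaching a1), 3× right (reaching d1) — 8 moves in all.
Check: all required cells visited; 8 ≤ 8 moves.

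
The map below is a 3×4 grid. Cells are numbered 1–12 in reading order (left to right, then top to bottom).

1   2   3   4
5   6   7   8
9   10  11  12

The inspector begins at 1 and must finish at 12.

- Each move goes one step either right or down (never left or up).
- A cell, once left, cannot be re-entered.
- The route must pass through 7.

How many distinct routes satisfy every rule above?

6

A right/down-only route from 1 to 12 makes exactly 2 down-moves and 3 right-moves in some order.
With no other constraints that would be C(5,2) = 10 routes.
Split at 7 and multiply the segment counts: 1→7: 3; 7→12: 2; product = 6.
That gives 6 routes.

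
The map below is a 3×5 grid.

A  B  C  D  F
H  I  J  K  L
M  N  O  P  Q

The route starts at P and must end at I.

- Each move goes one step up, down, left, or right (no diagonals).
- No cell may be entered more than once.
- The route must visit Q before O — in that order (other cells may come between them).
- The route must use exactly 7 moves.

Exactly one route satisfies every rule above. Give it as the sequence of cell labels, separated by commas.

The waypoints must appear in the order Q, O, with no cell reused.
Route from P: right to Q, up to L, 2× left (reaching J), down to O, left to N, up to I — 7 moves in all.
Check: order respected (Q at step 1, O at step 5); 7 moves as required.

P, Q, L, K, J, O, N, I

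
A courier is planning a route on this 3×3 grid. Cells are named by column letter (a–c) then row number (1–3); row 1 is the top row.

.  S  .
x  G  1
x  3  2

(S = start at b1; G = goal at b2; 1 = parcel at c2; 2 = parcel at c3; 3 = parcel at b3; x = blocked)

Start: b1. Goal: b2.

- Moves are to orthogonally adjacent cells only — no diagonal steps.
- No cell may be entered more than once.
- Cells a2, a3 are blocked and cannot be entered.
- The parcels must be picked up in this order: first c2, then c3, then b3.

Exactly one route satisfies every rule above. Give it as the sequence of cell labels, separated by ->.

b1 -> c1 -> c2 -> c3 -> b3 -> b2

The waypoints must appear in the order c2, c3, b3, with no cell reused.
Route from b1: right 1 to c1, down 2 to c3, left 1 to b3, up 1 to b2 — 5 moves in all.
Check: order respected (1 at step 2, 2 at step 3, 3 at step 4).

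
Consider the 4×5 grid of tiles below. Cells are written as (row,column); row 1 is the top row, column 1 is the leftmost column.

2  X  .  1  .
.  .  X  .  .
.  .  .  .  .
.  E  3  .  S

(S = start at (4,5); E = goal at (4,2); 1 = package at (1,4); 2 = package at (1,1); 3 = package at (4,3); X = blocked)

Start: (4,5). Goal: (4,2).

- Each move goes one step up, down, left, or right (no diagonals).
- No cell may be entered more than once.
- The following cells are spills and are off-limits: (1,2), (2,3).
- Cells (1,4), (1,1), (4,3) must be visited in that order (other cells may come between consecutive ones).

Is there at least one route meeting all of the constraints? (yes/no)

(1,1) must be visited but has only one open neighbour ((2,1)), and it is neither the start nor the goal — the route would have to enter and leave through (2,1), re-entering it.

no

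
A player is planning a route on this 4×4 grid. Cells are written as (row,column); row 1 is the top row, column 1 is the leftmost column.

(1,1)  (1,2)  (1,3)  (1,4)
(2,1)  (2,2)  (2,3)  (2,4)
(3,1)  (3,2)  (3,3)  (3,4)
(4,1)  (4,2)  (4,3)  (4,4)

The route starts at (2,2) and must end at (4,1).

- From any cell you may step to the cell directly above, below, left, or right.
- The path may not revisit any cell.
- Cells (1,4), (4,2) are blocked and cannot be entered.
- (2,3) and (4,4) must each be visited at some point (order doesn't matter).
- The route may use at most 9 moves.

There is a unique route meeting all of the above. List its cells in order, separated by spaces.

(2,2) (2,3) (2,4) (3,4) (4,4) (4,3) (3,3) (3,2) (3,1) (4,1)

Any route must reach (2,3) and (4,4) and still end at (4,1) within 9 moves, so the order of the required stops is forced.
Route from (2,2): right 2 to (2,4), down 2 to (4,4), left 1 to (4,3), up 1 to (3,3), left 2 to (3,1), down 1 to (4,1) — 9 moves in all.
Check: all required cells visited; 9 ≤ 9 moves.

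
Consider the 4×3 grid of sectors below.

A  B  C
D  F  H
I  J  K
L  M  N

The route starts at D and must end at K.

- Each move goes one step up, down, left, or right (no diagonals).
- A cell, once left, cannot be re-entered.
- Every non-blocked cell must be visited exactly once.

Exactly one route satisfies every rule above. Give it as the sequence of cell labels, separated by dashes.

Need to visit all 12 open cells exactly once, starting at D and ending at K.
Cell C has only two open neighbours (H and B), so the path must pass straight through it: one of those is the cell it's entered from and the other is where it exits.
Route from D: up to A, 2× right (reaching C), down to H, left to F, down to J, left to I, down to L, 2× right (reaching N), up to K — 11 moves in all.
Check: all 12 open cells covered.

D - A - B - C - H - F - J - I - L - M - N - K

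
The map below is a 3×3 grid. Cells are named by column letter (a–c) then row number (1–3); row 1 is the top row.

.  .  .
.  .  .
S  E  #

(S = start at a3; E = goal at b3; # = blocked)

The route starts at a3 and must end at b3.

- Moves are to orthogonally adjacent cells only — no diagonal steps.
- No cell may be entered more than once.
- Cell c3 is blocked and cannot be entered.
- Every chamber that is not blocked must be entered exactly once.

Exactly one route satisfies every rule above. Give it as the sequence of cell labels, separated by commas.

a3, a2, a1, b1, c1, c2, b2, b3

Need to visit all 8 open cells exactly once, starting at a3 and ending at b3.
Cell c1 has only two open neighbours (c2 and b1), so the path must pass straight through it: one of those is the cell it's entered from and the other is where it exits.
Route from a3: up 2 to a1, right 2 to c1, down 1 to c2, left 1 to b2, down 1 to b3 — 7 moves in all.
Check: all 8 open cells covered.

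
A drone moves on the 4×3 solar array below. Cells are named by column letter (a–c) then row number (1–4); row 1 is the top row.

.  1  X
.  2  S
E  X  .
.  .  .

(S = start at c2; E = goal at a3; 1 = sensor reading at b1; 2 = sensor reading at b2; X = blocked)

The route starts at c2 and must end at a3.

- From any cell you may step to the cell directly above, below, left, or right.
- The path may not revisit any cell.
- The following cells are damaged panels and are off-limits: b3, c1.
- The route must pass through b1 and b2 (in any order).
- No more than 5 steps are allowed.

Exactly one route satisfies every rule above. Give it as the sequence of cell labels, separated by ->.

c2 -> b2 -> b1 -> a1 -> a2 -> a3

The budget equals the shortest possible length, so every move has to be on a shortest route through the required cells.
Route from c2: left 1 to b2, up 1 to b1, left 1 to a1, down 2 to a3 — 5 moves in all.
Check: all required cells visited; 5 ≤ 5 moves.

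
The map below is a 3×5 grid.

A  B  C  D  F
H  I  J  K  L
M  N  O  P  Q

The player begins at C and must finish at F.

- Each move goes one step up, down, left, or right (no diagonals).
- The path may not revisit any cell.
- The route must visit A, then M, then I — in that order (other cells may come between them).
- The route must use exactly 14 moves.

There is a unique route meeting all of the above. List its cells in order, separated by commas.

C, B, A, H, M, N, I, J, O, P, Q, L, K, D, F

The waypoints must appear in the order A, M, I, with no cell reused.
Route from C: 2× left (reaching A), 2× down (reaching M), right to N, up to I, right to J, down to O, 2× right (reaching Q), up to L, left to K, up to D, right to F — 14 moves in all.
Check: order respected (A at step 2, M at step 4, I at step 6); 14 moves as required.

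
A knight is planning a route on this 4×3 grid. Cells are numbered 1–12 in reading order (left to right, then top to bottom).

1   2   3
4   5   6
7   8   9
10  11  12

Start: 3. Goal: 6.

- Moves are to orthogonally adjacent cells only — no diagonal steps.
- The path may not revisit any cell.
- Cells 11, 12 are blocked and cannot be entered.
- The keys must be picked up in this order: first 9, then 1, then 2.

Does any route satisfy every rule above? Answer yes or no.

Ignoring the required order, 2 revisit-free routes from 3 to 6 pass through all of 9, 1, and 2; the waypoint orders that occur are 2 → 1 → 9 (2) — never 9 → 1 → 2.

no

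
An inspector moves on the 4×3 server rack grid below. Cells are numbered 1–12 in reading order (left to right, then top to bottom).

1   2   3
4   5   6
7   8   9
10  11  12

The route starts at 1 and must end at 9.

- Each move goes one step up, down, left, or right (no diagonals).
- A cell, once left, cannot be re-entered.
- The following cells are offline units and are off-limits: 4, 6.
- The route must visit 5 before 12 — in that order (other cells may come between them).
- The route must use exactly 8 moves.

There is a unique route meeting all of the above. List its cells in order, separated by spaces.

The waypoints must appear in the order 5, 12, with no cell reused.
Route from 1: right to 2, 2× down (reaching 8), left to 7, down to 10, 2× right (reaching 12), up to 9 — 8 moves in all.
Check: order respected (5 at step 2, 12 at step 7); 8 moves as required.

1 2 5 8 7 10 11 12 9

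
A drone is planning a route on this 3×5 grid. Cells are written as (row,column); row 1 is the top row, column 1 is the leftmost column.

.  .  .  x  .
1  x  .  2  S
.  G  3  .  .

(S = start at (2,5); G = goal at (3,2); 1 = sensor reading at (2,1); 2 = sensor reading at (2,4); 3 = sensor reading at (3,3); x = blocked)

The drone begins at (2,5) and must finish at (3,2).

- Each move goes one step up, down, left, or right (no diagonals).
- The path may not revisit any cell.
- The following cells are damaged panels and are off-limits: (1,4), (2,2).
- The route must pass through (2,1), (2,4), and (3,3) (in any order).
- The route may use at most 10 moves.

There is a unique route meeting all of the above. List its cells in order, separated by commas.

(2,5), (2,4), (3,4), (3,3), (2,3), (1,3), (1,2), (1,1), (2,1), (3,1), (3,2)

The budget equals the shortest possible length, so every move has to be on a shortest route through the required cells.
Route from (2,5): left 1 to (2,4), down 1 to (3,4), left 1 to (3,3), up 2 to (1,3), left 2 to (1,1), down 2 to (3,1), right 1 to (3,2) — 10 moves in all.
Check: all required cells visited; 10 ≤ 10 moves.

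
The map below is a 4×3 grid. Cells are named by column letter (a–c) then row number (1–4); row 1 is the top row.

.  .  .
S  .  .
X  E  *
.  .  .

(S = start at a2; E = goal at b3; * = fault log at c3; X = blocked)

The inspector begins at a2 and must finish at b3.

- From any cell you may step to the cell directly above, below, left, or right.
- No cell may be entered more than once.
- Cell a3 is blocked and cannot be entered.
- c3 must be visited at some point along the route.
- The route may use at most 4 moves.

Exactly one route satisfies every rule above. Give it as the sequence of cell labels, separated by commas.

Any route must reach c3 and still end at b3 within 4 moves, so the order of the required stops is forced.
Route from a2: right 2 to c2, down 1 to c3, left 1 to b3 — 4 moves in all.
Check: all required cells visited; 4 ≤ 4 moves.

a2, b2, c2, c3, b3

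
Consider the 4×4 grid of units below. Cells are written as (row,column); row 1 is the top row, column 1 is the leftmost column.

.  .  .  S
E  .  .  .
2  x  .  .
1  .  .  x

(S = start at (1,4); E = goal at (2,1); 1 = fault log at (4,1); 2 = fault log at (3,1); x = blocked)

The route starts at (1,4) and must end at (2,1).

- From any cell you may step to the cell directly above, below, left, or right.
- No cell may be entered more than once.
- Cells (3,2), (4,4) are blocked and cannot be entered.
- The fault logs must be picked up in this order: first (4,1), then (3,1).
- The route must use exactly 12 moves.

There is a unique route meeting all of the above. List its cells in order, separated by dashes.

(1,4) - (1,3) - (1,2) - (2,2) - (2,3) - (2,4) - (3,4) - (3,3) - (4,3) - (4,2) - (4,1) - (3,1) - (2,1)

The waypoints must appear in the order (4,1), (3,1), with no cell reused.
Route from (1,4): left 2 to (1,2), down 1 to (2,2), right 2 to (2,4), down 1 to (3,4), left 1 to (3,3), down 1 to (4,3), left 2 to (4,1), up 2 to (2,1) — 12 moves in all.
Check: order respected (1 at step 10, 2 at step 11); 12 moves as required.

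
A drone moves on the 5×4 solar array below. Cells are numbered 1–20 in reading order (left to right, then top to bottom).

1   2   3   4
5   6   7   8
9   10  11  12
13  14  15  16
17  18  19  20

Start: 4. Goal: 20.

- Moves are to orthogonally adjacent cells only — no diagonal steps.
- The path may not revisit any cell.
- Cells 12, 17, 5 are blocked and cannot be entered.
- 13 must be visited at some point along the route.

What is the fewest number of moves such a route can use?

10

Any route passes through 13 somewhere between 4 and 20. Summing Manhattan distances along the two legs (4 → 13 → 20) gives a lower bound of 6 + 4 = 10 moves.
A route of 10 moves achieves this: 4 → 8 → 7 → 11 → 10 → 9 → 13 → 14 → 18 → 19 → 20.
Since 10 matches the lower bound, it is optimal.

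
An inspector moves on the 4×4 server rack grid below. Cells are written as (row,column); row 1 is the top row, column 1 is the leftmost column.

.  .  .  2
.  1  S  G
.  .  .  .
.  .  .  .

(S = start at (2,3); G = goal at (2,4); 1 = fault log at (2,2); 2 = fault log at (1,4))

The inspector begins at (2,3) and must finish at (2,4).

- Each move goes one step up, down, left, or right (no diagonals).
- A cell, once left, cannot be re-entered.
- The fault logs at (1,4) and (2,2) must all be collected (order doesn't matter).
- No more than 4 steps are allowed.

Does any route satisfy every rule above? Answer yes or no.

Even ignoring the no-revisit rule, getting from (2,3) to (2,4), taking the cheapest ordering (2,3) → (2,2) → (1,4) → (2,4) needs at least 1 + 3 + 1 = 5 moves (Manhattan distance per leg), which exceeds the 4-move limit.

no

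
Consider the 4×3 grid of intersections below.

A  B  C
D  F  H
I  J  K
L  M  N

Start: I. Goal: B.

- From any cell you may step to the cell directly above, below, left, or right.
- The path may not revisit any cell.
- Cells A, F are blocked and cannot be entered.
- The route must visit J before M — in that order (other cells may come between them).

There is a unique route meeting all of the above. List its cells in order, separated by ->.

The waypoints must appear in the order J, M, with no cell reused.
Route from I: right 1 to J, down 1 to M, right 1 to N, up 3 to C, left 1 to B — 7 moves in all.
Check: order respected (J at step 1, M at step 2).

I -> J -> M -> N -> K -> H -> C -> B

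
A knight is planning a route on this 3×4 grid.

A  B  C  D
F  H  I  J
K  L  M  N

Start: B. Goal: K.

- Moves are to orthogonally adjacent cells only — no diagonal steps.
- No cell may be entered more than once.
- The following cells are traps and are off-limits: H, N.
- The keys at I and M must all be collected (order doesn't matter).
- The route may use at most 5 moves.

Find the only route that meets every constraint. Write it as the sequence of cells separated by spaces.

The 5-move cap with required stops at I, M leaves no slack for detours.
Route from B: right 1 to C, down 2 to M, left 2 to K — 5 moves in all.
Check: all required cells visited; 5 ≤ 5 moves.

B C I M L K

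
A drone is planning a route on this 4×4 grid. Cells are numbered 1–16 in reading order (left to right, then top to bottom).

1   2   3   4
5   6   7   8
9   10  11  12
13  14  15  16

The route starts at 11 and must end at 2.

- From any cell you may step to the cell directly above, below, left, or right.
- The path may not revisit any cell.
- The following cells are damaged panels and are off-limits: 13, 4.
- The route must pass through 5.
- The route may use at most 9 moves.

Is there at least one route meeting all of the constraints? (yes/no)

yes

One route that works: 11 → 7 → 6 → 5 → 1 → 2.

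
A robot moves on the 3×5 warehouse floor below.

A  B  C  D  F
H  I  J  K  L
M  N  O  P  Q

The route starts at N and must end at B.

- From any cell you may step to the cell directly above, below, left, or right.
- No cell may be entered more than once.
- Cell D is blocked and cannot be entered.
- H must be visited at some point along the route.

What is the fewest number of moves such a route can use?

Any route passes through H somewhere between N and B. Summing Manhattan distances along the two legs (N → H → B) gives a lower bound of 2 + 2 = 4 moves.
A route of 4 moves achieves this: N → I → H → A → B.
Since 4 matches the lower bound, it is optimal.

4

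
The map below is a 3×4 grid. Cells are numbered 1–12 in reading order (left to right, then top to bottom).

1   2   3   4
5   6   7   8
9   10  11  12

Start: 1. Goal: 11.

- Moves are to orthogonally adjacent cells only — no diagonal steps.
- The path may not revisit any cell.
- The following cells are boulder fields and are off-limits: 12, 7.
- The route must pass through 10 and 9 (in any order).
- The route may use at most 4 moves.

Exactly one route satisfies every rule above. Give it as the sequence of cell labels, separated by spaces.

The budget equals the shortest possible length, so every move has to be on a shortest route through the required cells.
Route from 1: down 2 to 9, right 2 to 11 — 4 moves in all.
Check: all required cells visited; 4 ≤ 4 moves.

1 5 9 10 11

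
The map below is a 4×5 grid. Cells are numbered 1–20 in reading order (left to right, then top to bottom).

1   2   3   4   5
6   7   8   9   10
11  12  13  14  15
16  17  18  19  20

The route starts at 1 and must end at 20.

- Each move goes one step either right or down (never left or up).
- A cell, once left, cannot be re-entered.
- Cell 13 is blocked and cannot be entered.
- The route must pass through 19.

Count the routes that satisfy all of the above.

8

A right/down-only route from 1 to 20 makes exactly 3 down-moves and 4 right-moves in some order.
With no other constraints that would be C(7,3) = 35 routes.
Split at 19 and multiply the segment counts (each segment already excludes blocked cells): 1→19: 8; 19→20: 1; product = 8.
That gives 8 routes.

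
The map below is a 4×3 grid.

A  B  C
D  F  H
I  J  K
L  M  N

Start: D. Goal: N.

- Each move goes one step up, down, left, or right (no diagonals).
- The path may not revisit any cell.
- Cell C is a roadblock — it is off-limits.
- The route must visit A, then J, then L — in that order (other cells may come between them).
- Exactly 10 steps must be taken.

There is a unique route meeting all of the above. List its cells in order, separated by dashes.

D - A - B - F - H - K - J - I - L - M - N

The waypoints must appear in the order A, J, L, with no cell reused.
Route from D: up 1 to A, right 1 to B, down 1 to F, right 1 to H, down 1 to K, left 2 to I, down 1 to L, right 2 to N — 10 moves in all.
Check: order respected (A at step 1, J at step 6, L at step 8); 10 moves as required.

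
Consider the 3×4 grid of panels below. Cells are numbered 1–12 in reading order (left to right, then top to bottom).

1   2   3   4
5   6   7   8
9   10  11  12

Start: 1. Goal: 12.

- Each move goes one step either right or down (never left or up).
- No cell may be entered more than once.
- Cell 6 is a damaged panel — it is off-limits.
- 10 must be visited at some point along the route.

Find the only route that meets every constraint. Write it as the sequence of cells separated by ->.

1 -> 5 -> 9 -> 10 -> 11 -> 12

Moves only go right or down, so the column and row indices never decrease.
Route from 1: down 2 to 9, right 3 to 12 — 5 moves in all.
Check: all required cells visited.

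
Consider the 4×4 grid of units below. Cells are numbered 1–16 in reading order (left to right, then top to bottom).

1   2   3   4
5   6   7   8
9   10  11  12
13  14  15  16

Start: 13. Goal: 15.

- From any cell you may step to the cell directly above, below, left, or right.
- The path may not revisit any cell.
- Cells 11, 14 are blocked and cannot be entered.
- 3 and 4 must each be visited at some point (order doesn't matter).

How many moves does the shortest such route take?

Any route passes through 3 and 4 in some order between 13 and 15. Summing Manhattan distances along each leg and taking the cheapest ordering (13 → 4 → 3 → 15) gives a lower bound of 6 + 1 + 3 = 10 moves.
A route of 10 moves achieves this: 13 → 9 → 5 → 1 → 2 → 3 → 4 → 8 → 12 → 16 → 15.
Since 10 matches the lower bound, it is optimal.

10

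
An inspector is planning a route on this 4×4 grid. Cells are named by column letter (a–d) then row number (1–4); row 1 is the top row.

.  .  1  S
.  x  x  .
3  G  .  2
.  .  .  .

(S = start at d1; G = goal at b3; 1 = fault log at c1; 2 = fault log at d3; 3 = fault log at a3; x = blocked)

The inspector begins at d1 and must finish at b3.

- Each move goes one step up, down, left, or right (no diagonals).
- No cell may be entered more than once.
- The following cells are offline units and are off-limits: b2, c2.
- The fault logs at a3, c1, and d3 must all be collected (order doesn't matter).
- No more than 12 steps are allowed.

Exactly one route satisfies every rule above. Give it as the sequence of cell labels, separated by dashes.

Any route must reach a3, c1, and d3 and still end at b3 within 12 moves, so the order of the required stops is forced.
Route from d1: left 3 to a1, down 3 to a4, right 3 to d4, up 1 to d3, left 2 to b3 — 12 moves in all.
Check: all required cells visited; 12 ≤ 12 moves.

d1 - c1 - b1 - a1 - a2 - a3 - a4 - b4 - c4 - d4 - d3 - c3 - b3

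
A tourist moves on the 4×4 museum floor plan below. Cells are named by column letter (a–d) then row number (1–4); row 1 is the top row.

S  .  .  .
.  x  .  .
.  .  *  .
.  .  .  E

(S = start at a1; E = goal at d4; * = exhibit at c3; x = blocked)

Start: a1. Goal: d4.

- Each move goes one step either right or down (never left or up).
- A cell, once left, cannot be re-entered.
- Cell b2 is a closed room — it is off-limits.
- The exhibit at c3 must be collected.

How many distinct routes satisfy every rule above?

4

A right/down-only route from a1 to d4 makes exactly 3 down-moves and 3 right-moves in some order.
With no other constraints that would be C(6,3) = 20 routes.
Split at c3 and multiply the segment counts (each segment already excludes blocked cells): a1→c3: 2; c3→d4: 2; product = 4.
That gives 4 routes.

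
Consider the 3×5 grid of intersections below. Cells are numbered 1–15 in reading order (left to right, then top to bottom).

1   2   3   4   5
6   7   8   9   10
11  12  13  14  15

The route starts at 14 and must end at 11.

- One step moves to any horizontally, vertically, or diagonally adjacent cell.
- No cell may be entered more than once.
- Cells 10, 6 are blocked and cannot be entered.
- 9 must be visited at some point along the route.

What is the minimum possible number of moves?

4

Any route passes through 9 somewhere between 14 and 11. Summing Chebyshev distances along the two legs (14 → 9 → 11) gives a lower bound of 1 + 3 = 4 moves.
A route of 4 moves achieves this: 14 → 9 → 3 → 7 → 11.
Since 4 matches the lower bound, it is optimal.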